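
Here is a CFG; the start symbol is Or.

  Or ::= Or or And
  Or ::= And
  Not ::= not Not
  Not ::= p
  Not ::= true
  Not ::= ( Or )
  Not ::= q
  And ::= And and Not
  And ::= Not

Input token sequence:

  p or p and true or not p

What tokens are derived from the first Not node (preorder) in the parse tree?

p

[Or [Or [Or [And [Not p]]] or [And [And [Not p]] and [Not true]]] or [And [Not not [Not p]]]]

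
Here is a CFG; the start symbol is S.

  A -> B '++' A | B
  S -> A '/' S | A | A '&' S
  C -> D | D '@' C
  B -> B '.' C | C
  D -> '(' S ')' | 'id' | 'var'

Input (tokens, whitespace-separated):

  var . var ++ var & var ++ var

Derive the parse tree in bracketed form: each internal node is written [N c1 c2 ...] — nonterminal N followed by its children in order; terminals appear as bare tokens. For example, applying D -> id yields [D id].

S
A & S
B ++ A & S
B . C ++ A & S
C . C ++ A & S
D . C ++ A & S
var . C ++ A & S
var . D ++ A & S
var . var ++ A & S
var . var ++ B & S
var . var ++ C & S
var . var ++ D & S
var . var ++ var & S
var . var ++ var & A
var . var ++ var & B ++ A
var . var ++ var & C ++ A
var . var ++ var & D ++ A
var . var ++ var & var ++ A
var . var ++ var & var ++ B
var . var ++ var & var ++ C
var . var ++ var & var ++ D
var . var ++ var & var ++ var

[S [A [B [B [C [D var]]] . [C [D var]]] ++ [A [B [C [D var]]]]] & [S [A [B [C [D var]]] ++ [A [B [C [D var]]]]]]]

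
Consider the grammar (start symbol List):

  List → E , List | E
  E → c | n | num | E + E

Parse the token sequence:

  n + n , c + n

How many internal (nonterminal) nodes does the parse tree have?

[List [E [E n] + [E n]] , [List [E [E c] + [E n]]]]

8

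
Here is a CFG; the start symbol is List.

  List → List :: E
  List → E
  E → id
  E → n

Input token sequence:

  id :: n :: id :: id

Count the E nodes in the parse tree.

[List [List [List [List [E id]] :: [E n]] :: [E id]] :: [E id]]

4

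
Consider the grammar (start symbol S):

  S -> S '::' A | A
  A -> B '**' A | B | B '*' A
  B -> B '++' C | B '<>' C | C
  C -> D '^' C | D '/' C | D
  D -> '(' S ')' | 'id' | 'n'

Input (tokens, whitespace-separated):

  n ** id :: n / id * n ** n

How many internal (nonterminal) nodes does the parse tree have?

[S [S [A [B [C [D n]]] ** [A [B [C [D id]]]]]] :: [A [B [C [D n] / [C [D id]]]] * [A [B [C [D n]]] ** [A [B [C [D n]]]]]]]

24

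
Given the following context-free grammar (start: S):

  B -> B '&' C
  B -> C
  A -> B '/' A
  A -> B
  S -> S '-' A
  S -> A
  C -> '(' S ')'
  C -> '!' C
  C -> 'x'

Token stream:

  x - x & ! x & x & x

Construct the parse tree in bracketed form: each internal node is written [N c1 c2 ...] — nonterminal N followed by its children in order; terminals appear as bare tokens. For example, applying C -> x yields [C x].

[S [S [A [B [C x]]]] - [A [B [B [B [B [C x]] & [C ! [C x]]] & [C x]] & [C x]]]]

S
S - A
A - A
B - A
C - A
x - A
x - B
x - B & C
x - B & C & C
x - B & C & C & C
x - C & C & C & C
x - x & C & C & C
x - x & ! C & C & C
x - x & ! x & C & C
x - x & ! x & x & C
x - x & ! x & x & x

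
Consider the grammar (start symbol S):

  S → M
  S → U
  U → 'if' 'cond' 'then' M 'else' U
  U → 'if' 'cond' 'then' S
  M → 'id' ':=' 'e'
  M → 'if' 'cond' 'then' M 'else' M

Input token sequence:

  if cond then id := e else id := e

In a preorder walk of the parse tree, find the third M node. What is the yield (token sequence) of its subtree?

[S [M if cond then [M id := e] else [M id := e]]]

id := e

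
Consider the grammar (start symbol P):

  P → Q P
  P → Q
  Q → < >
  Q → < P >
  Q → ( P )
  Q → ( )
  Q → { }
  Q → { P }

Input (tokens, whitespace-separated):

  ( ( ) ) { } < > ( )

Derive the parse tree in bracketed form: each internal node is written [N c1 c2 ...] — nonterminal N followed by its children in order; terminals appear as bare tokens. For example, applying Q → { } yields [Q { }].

[P [Q ( [P [Q ( )]] )] [P [Q { }] [P [Q < >] [P [Q ( )]]]]]

P
Q P
( P ) P
( Q ) P
( ( ) ) P
( ( ) ) Q P
( ( ) ) { } P
( ( ) ) { } Q P
( ( ) ) { } < > P
( ( ) ) { } < > Q
( ( ) ) { } < > ( )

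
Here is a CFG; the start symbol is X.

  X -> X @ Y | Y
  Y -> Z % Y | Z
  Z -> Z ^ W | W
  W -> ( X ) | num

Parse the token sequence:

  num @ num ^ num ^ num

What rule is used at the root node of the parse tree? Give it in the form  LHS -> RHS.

X -> X @ Y

[X [X [Y [Z [W num]]]] @ [Y [Z [Z [Z [W num]] ^ [W num]] ^ [W num]]]]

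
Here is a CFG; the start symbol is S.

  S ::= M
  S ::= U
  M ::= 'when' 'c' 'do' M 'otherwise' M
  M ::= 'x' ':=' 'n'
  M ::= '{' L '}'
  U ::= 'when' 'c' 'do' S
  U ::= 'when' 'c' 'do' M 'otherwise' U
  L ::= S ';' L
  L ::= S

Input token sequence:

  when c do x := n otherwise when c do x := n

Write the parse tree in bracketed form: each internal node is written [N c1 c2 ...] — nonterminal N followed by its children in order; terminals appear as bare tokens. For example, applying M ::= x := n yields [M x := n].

S
U
when c do M otherwise U
when c do x := n otherwise U
when c do x := n otherwise when c do S
when c do x := n otherwise when c do M
when c do x := n otherwise when c do x := n

[S [U when c do [M x := n] otherwise [U when c do [S [M x := n]]]]]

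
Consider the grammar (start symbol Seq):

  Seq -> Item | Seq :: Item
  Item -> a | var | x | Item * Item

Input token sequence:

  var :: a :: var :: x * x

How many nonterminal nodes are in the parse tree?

[Seq [Seq [Seq [Seq [Item var]] :: [Item a]] :: [Item var]] :: [Item [Item x] * [Item x]]]

10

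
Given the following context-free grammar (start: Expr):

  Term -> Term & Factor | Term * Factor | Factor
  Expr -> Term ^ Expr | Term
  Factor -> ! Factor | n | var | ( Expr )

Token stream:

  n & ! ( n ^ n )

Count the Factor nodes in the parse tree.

5

[Expr [Term [Term [Factor n]] & [Factor ! [Factor ( [Expr [Term [Factor n]] ^ [Expr [Term [Factor n]]]] )]]]]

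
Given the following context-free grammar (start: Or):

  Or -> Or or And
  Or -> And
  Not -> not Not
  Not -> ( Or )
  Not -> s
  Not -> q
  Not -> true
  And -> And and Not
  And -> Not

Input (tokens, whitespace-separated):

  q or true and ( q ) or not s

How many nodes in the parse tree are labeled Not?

[Or [Or [Or [And [Not q]]] or [And [And [Not true]] and [Not ( [Or [And [Not q]]] )]]] or [And [Not not [Not s]]]]

6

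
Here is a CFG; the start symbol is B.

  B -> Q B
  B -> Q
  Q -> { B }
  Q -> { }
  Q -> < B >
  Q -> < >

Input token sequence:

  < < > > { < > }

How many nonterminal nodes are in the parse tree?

8

[B [Q < [B [Q < >]] >] [B [Q { [B [Q < >]] }]]]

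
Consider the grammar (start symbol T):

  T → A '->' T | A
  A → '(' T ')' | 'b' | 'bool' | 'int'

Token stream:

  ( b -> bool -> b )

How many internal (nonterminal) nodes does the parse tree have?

8

[T [A ( [T [A b] -> [T [A bool] -> [T [A b]]]] )]]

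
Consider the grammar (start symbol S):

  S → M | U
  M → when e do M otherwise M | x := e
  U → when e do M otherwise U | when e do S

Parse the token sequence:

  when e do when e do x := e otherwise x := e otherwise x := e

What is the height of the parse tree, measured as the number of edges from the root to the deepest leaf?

[S [M when e do [M when e do [M x := e] otherwise [M x := e]] otherwise [M x := e]]]

4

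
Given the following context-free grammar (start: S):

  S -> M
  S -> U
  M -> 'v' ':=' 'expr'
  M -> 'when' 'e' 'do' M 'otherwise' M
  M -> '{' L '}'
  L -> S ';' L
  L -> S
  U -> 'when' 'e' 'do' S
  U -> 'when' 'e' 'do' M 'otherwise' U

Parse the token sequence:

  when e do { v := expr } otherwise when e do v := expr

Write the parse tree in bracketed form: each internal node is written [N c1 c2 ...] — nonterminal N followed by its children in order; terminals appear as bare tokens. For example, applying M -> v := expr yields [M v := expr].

[S [U when e do [M { [L [S [M v := expr]]] }] otherwise [U when e do [S [M v := expr]]]]]

S
U
when e do M otherwise U
when e do { L } otherwise U
when e do { S } otherwise U
when e do { M } otherwise U
when e do { v := expr } otherwise U
when e do { v := expr } otherwise when e do S
when e do { v := expr } otherwise when e do M
when e do { v := expr } otherwise when e do v := expr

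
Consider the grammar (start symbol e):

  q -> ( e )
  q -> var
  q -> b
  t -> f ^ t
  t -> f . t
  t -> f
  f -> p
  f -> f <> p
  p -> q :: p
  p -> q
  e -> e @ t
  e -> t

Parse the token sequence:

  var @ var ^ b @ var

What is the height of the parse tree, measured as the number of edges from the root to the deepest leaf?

7

[e [e [e [t [f [p [q var]]]]] @ [t [f [p [q var]]] ^ [t [f [p [q b]]]]]] @ [t [f [p [q var]]]]]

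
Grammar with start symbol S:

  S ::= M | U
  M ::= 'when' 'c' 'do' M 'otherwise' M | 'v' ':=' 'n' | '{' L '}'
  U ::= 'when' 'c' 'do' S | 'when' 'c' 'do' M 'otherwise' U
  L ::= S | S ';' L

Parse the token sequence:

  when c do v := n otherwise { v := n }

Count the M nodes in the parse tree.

4

[S [M when c do [M v := n] otherwise [M { [L [S [M v := n]]] }]]]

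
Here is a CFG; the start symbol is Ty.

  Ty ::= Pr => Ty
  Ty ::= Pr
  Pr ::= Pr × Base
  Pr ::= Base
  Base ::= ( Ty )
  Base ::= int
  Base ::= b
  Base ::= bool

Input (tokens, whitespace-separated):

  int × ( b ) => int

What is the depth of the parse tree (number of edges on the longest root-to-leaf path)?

[Ty [Pr [Pr [Base int]] × [Base ( [Ty [Pr [Base b]]] )]] => [Ty [Pr [Base int]]]]

6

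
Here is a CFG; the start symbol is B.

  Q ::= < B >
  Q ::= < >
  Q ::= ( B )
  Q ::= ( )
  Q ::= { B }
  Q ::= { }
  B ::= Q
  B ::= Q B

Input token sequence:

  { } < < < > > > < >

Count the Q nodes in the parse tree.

5

[B [Q { }] [B [Q < [B [Q < [B [Q < >]] >]] >] [B [Q < >]]]]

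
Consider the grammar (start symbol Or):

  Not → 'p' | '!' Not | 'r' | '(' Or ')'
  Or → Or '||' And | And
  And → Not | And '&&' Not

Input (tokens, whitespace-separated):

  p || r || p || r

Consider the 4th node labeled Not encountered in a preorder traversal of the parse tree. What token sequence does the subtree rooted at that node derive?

[Or [Or [Or [Or [And [Not p]]] || [And [Not r]]] || [And [Not p]]] || [And [Not r]]]

r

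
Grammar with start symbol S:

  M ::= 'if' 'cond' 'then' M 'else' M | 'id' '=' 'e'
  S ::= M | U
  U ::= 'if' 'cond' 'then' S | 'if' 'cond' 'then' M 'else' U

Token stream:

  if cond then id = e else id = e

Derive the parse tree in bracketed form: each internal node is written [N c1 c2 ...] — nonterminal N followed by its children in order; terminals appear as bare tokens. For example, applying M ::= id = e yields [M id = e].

S
M
if cond then M else M
if cond then id = e else M
if cond then id = e else id = e

[S [M if cond then [M id = e] else [M id = e]]]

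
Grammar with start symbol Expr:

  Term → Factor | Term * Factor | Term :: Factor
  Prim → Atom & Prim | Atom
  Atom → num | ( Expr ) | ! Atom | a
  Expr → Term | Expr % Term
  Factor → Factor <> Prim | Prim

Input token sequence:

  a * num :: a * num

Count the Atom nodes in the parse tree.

[Expr [Term [Term [Term [Term [Factor [Prim [Atom a]]]] * [Factor [Prim [Atom num]]]] :: [Factor [Prim [Atom a]]]] * [Factor [Prim [Atom num]]]]]

4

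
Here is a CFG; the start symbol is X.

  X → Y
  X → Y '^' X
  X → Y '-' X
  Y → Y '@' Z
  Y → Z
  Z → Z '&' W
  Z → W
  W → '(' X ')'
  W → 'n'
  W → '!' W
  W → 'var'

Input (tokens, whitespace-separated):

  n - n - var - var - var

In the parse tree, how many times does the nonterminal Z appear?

[X [Y [Z [W n]]] - [X [Y [Z [W n]]] - [X [Y [Z [W var]]] - [X [Y [Z [W var]]] - [X [Y [Z [W var]]]]]]]]

5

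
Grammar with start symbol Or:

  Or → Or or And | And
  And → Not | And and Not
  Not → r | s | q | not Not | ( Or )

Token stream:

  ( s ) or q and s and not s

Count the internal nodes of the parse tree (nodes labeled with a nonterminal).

[Or [Or [And [Not ( [Or [And [Not s]]] )]]] or [And [And [And [Not q]] and [Not s]] and [Not not [Not s]]]]

14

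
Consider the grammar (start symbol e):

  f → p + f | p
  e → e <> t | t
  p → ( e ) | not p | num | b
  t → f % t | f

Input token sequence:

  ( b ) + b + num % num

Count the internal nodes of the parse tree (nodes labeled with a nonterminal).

[e [t [f [p ( [e [t [f [p b]]]] )] + [f [p b] + [f [p num]]]] % [t [f [p num]]]]]

15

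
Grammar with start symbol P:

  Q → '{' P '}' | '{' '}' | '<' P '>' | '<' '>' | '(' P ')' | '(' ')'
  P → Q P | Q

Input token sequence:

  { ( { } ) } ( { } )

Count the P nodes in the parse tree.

5

[P [Q { [P [Q ( [P [Q { }]] )]] }] [P [Q ( [P [Q { }]] )]]]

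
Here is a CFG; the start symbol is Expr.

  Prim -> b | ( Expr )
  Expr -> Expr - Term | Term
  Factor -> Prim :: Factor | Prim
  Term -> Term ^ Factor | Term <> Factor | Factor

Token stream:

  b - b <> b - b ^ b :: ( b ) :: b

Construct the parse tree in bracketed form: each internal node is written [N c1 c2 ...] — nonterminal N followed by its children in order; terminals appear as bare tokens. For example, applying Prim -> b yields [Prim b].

[Expr [Expr [Expr [Term [Factor [Prim b]]]] - [Term [Term [Factor [Prim b]]] <> [Factor [Prim b]]]] - [Term [Term [Factor [Prim b]]] ^ [Factor [Prim b] :: [Factor [Prim ( [Expr [Term [Factor [Prim b]]]] )] :: [Factor [Prim b]]]]]]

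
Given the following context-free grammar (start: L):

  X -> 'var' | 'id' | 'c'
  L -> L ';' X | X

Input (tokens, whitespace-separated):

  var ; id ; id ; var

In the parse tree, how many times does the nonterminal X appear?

[L [L [L [L [X var]] ; [X id]] ; [X id]] ; [X var]]

4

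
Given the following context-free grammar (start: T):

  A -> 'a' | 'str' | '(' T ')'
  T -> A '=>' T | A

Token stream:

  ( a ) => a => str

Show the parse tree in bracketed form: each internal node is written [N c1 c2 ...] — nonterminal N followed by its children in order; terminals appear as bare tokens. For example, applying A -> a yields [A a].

T
A => T
( T ) => T
( A ) => T
( a ) => T
( a ) => A => T
( a ) => a => T
( a ) => a => A
( a ) => a => str

[T [A ( [T [A a]] )] => [T [A a] => [T [A str]]]]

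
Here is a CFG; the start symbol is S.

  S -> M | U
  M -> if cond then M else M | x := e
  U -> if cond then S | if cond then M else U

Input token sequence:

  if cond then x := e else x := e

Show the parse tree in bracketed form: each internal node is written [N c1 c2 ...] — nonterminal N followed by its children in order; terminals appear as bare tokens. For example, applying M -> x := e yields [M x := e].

[S [M if cond then [M x := e] else [M x := e]]]

S
M
if cond then M else M
if cond then x := e else M
if cond then x := e else x := e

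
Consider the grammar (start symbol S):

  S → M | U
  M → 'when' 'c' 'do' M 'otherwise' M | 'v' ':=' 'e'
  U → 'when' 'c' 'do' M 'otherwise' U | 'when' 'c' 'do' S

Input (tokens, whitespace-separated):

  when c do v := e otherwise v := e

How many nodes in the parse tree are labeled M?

[S [M when c do [M v := e] otherwise [M v := e]]]

3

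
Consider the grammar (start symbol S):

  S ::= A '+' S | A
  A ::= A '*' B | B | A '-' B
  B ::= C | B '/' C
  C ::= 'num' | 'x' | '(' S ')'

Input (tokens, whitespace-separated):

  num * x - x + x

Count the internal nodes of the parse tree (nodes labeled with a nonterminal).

[S [A [A [A [B [C num]]] * [B [C x]]] - [B [C x]]] + [S [A [B [C x]]]]]

14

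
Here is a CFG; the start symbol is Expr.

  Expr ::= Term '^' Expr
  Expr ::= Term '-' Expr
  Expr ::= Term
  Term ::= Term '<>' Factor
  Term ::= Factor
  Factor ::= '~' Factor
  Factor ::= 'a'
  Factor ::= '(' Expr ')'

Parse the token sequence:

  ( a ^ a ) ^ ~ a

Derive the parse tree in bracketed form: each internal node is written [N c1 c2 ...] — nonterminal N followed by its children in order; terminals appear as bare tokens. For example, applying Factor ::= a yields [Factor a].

[Expr [Term [Factor ( [Expr [Term [Factor a]] ^ [Expr [Term [Factor a]]]] )]] ^ [Expr [Term [Factor ~ [Factor a]]]]]

Expr
Term ^ Expr
Factor ^ Expr
( Expr ) ^ Expr
( Term ^ Expr ) ^ Expr
( Factor ^ Expr ) ^ Expr
( a ^ Expr ) ^ Expr
( a ^ Term ) ^ Expr
( a ^ Factor ) ^ Expr
( a ^ a ) ^ Expr
( a ^ a ) ^ Term
( a ^ a ) ^ Factor
( a ^ a ) ^ ~ Factor
( a ^ a ) ^ ~ a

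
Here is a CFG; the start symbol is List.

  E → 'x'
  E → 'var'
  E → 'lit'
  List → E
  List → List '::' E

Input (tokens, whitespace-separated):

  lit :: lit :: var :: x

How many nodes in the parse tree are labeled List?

4

[List [List [List [List [E lit]] :: [E lit]] :: [E var]] :: [E x]]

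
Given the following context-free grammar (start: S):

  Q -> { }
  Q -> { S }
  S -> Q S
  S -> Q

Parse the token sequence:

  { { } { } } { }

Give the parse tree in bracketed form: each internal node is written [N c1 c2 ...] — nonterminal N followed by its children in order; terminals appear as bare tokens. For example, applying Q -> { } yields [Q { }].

[S [Q { [S [Q { }] [S [Q { }]]] }] [S [Q { }]]]

S
Q S
{ S } S
{ Q S } S
{ { } S } S
{ { } Q } S
{ { } { } } S
{ { } { } } Q
{ { } { } } { }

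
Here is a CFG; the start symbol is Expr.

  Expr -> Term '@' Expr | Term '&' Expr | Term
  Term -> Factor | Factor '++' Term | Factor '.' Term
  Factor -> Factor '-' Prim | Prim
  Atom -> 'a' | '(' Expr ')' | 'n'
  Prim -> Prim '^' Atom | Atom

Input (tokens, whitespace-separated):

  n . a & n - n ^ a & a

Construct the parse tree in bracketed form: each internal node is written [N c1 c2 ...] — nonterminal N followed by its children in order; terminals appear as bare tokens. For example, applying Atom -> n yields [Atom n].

[Expr [Term [Factor [Prim [Atom n]]] . [Term [Factor [Prim [Atom a]]]]] & [Expr [Term [Factor [Factor [Prim [Atom n]]] - [Prim [Prim [Atom n]] ^ [Atom a]]]] & [Expr [Term [Factor [Prim [Atom a]]]]]]]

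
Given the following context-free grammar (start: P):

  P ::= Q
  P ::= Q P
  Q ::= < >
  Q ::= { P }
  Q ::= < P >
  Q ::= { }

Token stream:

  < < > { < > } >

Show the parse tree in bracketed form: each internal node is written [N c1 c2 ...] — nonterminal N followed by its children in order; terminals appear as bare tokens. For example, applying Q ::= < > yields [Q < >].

[P [Q < [P [Q < >] [P [Q { [P [Q < >]] }]]] >]]

P
Q
< P >
< Q P >
< < > P >
< < > Q >
< < > { P } >
< < > { Q } >
< < > { < > } >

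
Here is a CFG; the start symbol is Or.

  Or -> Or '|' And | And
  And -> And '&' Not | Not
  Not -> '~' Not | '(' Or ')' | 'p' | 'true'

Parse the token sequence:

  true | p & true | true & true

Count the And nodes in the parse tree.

[Or [Or [Or [And [Not true]]] | [And [And [Not p]] & [Not true]]] | [And [And [Not true]] & [Not true]]]

5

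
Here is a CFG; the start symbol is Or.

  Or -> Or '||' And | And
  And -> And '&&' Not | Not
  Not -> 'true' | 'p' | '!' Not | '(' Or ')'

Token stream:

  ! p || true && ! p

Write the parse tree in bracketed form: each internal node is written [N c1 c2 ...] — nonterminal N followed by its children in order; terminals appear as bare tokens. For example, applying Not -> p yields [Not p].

Or
Or || And
And || And
Not || And
! Not || And
! p || And
! p || And && Not
! p || Not && Not
! p || true && Not
! p || true && ! Not
! p || true && ! p

[Or [Or [And [Not ! [Not p]]]] || [And [And [Not true]] && [Not ! [Not p]]]]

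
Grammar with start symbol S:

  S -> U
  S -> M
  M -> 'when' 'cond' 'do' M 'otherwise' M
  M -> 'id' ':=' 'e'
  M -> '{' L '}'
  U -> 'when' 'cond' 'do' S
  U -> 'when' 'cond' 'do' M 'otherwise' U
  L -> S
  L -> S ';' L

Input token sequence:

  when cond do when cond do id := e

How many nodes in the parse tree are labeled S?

[S [U when cond do [S [U when cond do [S [M id := e]]]]]]

3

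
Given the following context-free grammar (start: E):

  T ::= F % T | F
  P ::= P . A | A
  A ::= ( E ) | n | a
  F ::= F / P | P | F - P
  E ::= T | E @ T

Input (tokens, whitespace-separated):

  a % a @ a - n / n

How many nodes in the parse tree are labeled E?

2

[E [E [T [F [P [A a]]] % [T [F [P [A a]]]]]] @ [T [F [F [F [P [A a]]] - [P [A n]]] / [P [A n]]]]]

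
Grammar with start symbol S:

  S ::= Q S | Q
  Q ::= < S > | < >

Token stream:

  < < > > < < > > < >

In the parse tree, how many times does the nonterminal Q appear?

[S [Q < [S [Q < >]] >] [S [Q < [S [Q < >]] >] [S [Q < >]]]]

5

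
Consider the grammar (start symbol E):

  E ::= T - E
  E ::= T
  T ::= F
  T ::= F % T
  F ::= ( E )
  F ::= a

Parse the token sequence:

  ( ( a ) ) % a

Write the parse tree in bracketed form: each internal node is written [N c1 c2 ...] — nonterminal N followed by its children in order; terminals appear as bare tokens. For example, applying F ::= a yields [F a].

E
T
F % T
( E ) % T
( T ) % T
( F ) % T
( ( E ) ) % T
( ( T ) ) % T
( ( F ) ) % T
( ( a ) ) % T
( ( a ) ) % F
( ( a ) ) % a

[E [T [F ( [E [T [F ( [E [T [F a]]] )]]] )] % [T [F a]]]]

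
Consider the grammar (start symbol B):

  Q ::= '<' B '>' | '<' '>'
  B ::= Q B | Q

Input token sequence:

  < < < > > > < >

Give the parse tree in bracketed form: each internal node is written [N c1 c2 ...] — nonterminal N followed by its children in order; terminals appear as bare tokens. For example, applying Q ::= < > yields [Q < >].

[B [Q < [B [Q < [B [Q < >]] >]] >] [B [Q < >]]]

B
Q B
< B > B
< Q > B
< < B > > B
< < Q > > B
< < < > > > B
< < < > > > Q
< < < > > > < >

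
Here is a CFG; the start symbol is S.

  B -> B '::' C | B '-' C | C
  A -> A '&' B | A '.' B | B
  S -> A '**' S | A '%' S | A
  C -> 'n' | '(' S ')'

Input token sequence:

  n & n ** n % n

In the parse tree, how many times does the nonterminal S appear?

[S [A [A [B [C n]]] & [B [C n]]] ** [S [A [B [C n]]] % [S [A [B [C n]]]]]]

3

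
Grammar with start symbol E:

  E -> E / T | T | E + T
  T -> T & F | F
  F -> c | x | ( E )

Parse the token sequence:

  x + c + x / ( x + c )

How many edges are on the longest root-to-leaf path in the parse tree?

7

[E [E [E [E [T [F x]]] + [T [F c]]] + [T [F x]]] / [T [F ( [E [E [T [F x]]] + [T [F c]]] )]]]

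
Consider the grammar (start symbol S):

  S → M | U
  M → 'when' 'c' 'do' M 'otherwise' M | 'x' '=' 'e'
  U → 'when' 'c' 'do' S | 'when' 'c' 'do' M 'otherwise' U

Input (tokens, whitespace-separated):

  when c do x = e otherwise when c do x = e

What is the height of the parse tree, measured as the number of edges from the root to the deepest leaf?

[S [U when c do [M x = e] otherwise [U when c do [S [M x = e]]]]]

5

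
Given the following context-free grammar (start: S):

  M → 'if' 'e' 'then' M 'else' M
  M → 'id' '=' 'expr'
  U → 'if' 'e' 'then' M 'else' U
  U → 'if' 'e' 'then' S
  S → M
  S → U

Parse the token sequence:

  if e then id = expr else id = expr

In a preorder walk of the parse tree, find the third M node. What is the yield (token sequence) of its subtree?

id = expr

[S [M if e then [M id = expr] else [M id = expr]]]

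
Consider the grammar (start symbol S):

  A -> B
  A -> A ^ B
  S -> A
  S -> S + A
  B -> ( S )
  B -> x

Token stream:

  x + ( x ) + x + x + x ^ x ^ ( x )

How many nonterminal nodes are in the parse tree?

25

[S [S [S [S [S [A [B x]]] + [A [B ( [S [A [B x]]] )]]] + [A [B x]]] + [A [B x]]] + [A [A [A [B x]] ^ [B x]] ^ [B ( [S [A [B x]]] )]]]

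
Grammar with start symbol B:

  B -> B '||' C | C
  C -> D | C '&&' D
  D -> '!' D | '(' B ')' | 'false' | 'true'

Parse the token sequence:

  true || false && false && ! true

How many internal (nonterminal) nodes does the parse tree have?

11

[B [B [C [D true]]] || [C [C [C [D false]] && [D false]] && [D ! [D true]]]]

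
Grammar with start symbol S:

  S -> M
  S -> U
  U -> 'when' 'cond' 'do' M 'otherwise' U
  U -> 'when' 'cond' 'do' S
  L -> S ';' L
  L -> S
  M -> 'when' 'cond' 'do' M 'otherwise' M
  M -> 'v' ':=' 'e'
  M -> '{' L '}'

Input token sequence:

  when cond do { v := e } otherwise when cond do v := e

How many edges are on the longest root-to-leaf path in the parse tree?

[S [U when cond do [M { [L [S [M v := e]]] }] otherwise [U when cond do [S [M v := e]]]]]

6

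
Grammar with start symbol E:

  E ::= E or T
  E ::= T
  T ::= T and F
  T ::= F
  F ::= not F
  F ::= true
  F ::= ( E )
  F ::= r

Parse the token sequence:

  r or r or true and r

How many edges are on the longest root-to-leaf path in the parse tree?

[E [E [E [T [F r]]] or [T [F r]]] or [T [T [F true]] and [F r]]]

5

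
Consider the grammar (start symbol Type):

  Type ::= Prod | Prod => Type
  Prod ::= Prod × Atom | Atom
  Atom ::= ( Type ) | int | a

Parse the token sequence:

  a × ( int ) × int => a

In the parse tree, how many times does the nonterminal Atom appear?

[Type [Prod [Prod [Prod [Atom a]] × [Atom ( [Type [Prod [Atom int]]] )]] × [Atom int]] => [Type [Prod [Atom a]]]]

5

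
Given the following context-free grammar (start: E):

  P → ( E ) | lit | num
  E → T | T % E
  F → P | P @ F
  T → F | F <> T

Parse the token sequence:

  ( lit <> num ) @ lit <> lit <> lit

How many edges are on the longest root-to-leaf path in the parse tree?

[E [T [F [P ( [E [T [F [P lit]] <> [T [F [P num]]]]] )] @ [F [P lit]]] <> [T [F [P lit]] <> [T [F [P lit]]]]]]

9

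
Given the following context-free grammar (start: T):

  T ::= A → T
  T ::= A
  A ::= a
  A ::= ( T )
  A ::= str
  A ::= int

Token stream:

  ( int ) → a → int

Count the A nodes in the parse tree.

4

[T [A ( [T [A int]] )] → [T [A a] → [T [A int]]]]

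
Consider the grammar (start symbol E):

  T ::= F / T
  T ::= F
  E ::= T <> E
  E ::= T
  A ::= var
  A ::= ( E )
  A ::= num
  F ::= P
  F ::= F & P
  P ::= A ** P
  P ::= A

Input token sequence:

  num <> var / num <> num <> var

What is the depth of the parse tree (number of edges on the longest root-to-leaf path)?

[E [T [F [P [A num]]]] <> [E [T [F [P [A var]]] / [T [F [P [A num]]]]] <> [E [T [F [P [A num]]]] <> [E [T [F [P [A var]]]]]]]]

8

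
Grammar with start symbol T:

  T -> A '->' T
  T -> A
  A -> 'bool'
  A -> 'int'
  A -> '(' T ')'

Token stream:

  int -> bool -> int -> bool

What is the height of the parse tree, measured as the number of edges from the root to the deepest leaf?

[T [A int] -> [T [A bool] -> [T [A int] -> [T [A bool]]]]]

5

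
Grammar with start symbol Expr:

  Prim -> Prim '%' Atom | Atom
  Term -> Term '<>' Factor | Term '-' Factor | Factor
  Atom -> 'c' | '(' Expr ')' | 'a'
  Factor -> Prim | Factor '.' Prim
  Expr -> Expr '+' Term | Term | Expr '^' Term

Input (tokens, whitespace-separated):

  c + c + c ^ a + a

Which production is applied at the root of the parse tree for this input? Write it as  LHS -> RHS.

Expr -> Expr '+' Term

[Expr [Expr [Expr [Expr [Expr [Term [Factor [Prim [Atom c]]]]] + [Term [Factor [Prim [Atom c]]]]] + [Term [Factor [Prim [Atom c]]]]] ^ [Term [Factor [Prim [Atom a]]]]] + [Term [Factor [Prim [Atom a]]]]]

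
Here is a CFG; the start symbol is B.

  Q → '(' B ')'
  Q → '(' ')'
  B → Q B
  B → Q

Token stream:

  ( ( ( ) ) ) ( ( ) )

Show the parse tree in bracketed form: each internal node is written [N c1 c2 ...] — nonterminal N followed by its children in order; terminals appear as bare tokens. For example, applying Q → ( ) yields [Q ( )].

B
Q B
( B ) B
( Q ) B
( ( B ) ) B
( ( Q ) ) B
( ( ( ) ) ) B
( ( ( ) ) ) Q
( ( ( ) ) ) ( B )
( ( ( ) ) ) ( Q )
( ( ( ) ) ) ( ( ) )

[B [Q ( [B [Q ( [B [Q ( )]] )]] )] [B [Q ( [B [Q ( )]] )]]]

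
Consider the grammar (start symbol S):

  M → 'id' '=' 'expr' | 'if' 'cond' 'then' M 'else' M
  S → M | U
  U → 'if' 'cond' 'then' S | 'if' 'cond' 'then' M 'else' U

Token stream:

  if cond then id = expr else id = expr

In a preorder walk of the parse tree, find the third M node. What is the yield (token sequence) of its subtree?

id = expr

[S [M if cond then [M id = expr] else [M id = expr]]]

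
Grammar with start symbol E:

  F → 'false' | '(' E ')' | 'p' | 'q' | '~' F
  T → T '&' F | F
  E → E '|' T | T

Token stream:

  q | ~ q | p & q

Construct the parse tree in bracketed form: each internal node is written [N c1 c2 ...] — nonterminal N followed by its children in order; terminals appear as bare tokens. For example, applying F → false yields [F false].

[E [E [E [T [F q]]] | [T [F ~ [F q]]]] | [T [T [F p]] & [F q]]]

E
E | T
E | T | T
T | T | T
F | T | T
q | T | T
q | F | T
q | ~ F | T
q | ~ q | T
q | ~ q | T & F
q | ~ q | F & F
q | ~ q | p & F
q | ~ q | p & q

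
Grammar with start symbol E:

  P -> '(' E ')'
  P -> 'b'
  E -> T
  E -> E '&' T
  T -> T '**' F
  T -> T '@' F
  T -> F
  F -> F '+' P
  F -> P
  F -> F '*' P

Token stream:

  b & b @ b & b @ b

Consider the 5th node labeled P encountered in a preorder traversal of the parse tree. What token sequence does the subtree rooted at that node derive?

b

[E [E [E [T [F [P b]]]] & [T [T [F [P b]]] @ [F [P b]]]] & [T [T [F [P b]]] @ [F [P b]]]]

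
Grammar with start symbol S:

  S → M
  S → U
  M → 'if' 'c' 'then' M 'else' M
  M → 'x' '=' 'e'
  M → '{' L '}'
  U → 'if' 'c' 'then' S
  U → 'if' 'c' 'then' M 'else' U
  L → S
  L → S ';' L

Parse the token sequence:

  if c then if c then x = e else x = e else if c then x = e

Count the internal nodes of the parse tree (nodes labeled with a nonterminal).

8

[S [U if c then [M if c then [M x = e] else [M x = e]] else [U if c then [S [M x = e]]]]]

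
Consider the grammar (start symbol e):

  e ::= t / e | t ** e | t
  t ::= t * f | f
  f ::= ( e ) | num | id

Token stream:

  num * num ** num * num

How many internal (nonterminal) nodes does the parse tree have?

10

[e [t [t [f num]] * [f num]] ** [e [t [t [f num]] * [f num]]]]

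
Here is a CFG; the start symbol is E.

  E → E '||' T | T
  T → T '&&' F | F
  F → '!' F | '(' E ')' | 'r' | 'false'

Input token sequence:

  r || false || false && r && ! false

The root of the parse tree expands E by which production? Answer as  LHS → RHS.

E → E '||' T

[E [E [E [T [F r]]] || [T [F false]]] || [T [T [T [F false]] && [F r]] && [F ! [F false]]]]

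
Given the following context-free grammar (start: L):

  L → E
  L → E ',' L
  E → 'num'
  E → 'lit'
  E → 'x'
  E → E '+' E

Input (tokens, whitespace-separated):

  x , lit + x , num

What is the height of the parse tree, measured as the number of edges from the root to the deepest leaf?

[L [E x] , [L [E [E lit] + [E x]] , [L [E num]]]]

4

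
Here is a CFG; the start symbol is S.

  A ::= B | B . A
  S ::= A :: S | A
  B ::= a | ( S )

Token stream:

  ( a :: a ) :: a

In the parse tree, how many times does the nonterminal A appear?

[S [A [B ( [S [A [B a]] :: [S [A [B a]]]] )]] :: [S [A [B a]]]]

4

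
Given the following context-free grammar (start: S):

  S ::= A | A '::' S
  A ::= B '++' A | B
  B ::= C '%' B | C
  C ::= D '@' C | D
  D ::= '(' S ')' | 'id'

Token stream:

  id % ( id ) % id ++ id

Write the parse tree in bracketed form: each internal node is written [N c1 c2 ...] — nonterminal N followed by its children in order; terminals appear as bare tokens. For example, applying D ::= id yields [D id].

[S [A [B [C [D id]] % [B [C [D ( [S [A [B [C [D id]]]]] )]] % [B [C [D id]]]]] ++ [A [B [C [D id]]]]]]

S
A
B ++ A
C % B ++ A
D % B ++ A
id % B ++ A
id % C % B ++ A
id % D % B ++ A
id % ( S ) % B ++ A
id % ( A ) % B ++ A
id % ( B ) % B ++ A
id % ( C ) % B ++ A
id % ( D ) % B ++ A
id % ( id ) % B ++ A
id % ( id ) % C ++ A
id % ( id ) % D ++ A
id % ( id ) % id ++ A
id % ( id ) % id ++ B
id % ( id ) % id ++ C
id % ( id ) % id ++ D
id % ( id ) % id ++ id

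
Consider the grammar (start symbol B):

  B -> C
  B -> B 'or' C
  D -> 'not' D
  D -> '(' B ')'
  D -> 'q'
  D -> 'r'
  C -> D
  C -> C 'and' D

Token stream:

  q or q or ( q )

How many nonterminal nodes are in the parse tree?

12

[B [B [B [C [D q]]] or [C [D q]]] or [C [D ( [B [C [D q]]] )]]]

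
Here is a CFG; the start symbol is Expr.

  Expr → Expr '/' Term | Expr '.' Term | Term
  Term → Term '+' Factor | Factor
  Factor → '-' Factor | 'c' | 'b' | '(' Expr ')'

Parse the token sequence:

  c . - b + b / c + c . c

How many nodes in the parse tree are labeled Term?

[Expr [Expr [Expr [Expr [Term [Factor c]]] . [Term [Term [Factor - [Factor b]]] + [Factor b]]] / [Term [Term [Factor c]] + [Factor c]]] . [Term [Factor c]]]

6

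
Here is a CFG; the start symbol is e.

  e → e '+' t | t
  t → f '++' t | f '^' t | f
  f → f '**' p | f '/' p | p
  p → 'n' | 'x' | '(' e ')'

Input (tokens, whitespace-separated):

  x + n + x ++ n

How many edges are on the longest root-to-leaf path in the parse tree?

[e [e [e [t [f [p x]]]] + [t [f [p n]]]] + [t [f [p x]] ++ [t [f [p n]]]]]

6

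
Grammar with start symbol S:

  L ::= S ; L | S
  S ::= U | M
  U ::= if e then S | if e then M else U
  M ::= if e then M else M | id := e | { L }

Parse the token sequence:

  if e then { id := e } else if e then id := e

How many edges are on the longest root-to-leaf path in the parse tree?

[S [U if e then [M { [L [S [M id := e]]] }] else [U if e then [S [M id := e]]]]]

6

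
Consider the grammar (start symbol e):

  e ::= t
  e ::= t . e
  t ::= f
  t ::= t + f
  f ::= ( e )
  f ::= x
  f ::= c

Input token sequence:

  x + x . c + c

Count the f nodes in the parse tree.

4

[e [t [t [f x]] + [f x]] . [e [t [t [f c]] + [f c]]]]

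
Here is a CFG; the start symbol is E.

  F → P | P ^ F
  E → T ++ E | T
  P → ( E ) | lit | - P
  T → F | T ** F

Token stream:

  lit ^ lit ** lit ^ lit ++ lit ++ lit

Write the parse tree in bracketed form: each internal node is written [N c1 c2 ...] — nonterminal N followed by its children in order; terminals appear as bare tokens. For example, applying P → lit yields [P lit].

E
T ++ E
T ** F ++ E
F ** F ++ E
P ^ F ** F ++ E
lit ^ F ** F ++ E
lit ^ P ** F ++ E
lit ^ lit ** F ++ E
lit ^ lit ** P ^ F ++ E
lit ^ lit ** lit ^ F ++ E
lit ^ lit ** lit ^ P ++ E
lit ^ lit ** lit ^ lit ++ E
lit ^ lit ** lit ^ lit ++ T ++ E
lit ^ lit ** lit ^ lit ++ F ++ E
lit ^ lit ** lit ^ lit ++ P ++ E
lit ^ lit ** lit ^ lit ++ lit ++ E
lit ^ lit ** lit ^ lit ++ lit ++ T
lit ^ lit ** lit ^ lit ++ lit ++ F
lit ^ lit ** lit ^ lit ++ lit ++ P
lit ^ lit ** lit ^ lit ++ lit ++ lit

[E [T [T [F [P lit] ^ [F [P lit]]]] ** [F [P lit] ^ [F [P lit]]]] ++ [E [T [F [P lit]]] ++ [E [T [F [P lit]]]]]]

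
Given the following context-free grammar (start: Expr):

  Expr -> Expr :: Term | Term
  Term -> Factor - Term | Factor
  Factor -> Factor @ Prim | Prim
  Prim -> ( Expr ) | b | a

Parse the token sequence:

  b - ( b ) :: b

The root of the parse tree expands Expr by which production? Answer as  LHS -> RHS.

Expr -> Expr :: Term

[Expr [Expr [Term [Factor [Prim b]] - [Term [Factor [Prim ( [Expr [Term [Factor [Prim b]]]] )]]]]] :: [Term [Factor [Prim b]]]]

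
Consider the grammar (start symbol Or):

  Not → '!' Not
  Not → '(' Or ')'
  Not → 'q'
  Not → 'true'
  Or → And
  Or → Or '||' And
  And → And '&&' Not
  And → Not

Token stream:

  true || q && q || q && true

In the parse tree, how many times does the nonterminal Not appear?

[Or [Or [Or [And [Not true]]] || [And [And [Not q]] && [Not q]]] || [And [And [Not q]] && [Not true]]]

5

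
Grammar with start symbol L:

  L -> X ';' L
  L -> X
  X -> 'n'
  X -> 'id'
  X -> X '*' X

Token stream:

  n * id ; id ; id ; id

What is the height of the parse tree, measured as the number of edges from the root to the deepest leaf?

5

[L [X [X n] * [X id]] ; [L [X id] ; [L [X id] ; [L [X id]]]]]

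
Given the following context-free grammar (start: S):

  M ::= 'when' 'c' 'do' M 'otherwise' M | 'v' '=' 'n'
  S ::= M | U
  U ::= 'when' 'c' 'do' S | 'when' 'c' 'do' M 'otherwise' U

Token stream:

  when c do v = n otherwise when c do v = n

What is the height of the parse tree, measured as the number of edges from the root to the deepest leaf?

[S [U when c do [M v = n] otherwise [U when c do [S [M v = n]]]]]

5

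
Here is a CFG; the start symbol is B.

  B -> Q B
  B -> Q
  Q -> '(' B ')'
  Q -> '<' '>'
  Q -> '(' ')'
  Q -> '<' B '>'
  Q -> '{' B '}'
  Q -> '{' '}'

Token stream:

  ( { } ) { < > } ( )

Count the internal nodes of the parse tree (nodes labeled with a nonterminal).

[B [Q ( [B [Q { }]] )] [B [Q { [B [Q < >]] }] [B [Q ( )]]]]

10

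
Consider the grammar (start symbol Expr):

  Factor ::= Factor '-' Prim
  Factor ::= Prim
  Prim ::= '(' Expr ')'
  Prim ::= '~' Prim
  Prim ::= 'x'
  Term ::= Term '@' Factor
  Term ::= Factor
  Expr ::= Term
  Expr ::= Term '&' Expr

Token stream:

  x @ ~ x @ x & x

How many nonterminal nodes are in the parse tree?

15

[Expr [Term [Term [Term [Factor [Prim x]]] @ [Factor [Prim ~ [Prim x]]]] @ [Factor [Prim x]]] & [Expr [Term [Factor [Prim x]]]]]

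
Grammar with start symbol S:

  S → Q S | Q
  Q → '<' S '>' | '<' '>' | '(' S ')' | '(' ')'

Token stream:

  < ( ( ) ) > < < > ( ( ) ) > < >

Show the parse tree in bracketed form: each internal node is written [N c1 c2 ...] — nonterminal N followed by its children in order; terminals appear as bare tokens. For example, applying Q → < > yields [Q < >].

S
Q S
< S > S
< Q > S
< ( S ) > S
< ( Q ) > S
< ( ( ) ) > S
< ( ( ) ) > Q S
< ( ( ) ) > < S > S
< ( ( ) ) > < Q S > S
< ( ( ) ) > < < > S > S
< ( ( ) ) > < < > Q > S
< ( ( ) ) > < < > ( S ) > S
< ( ( ) ) > < < > ( Q ) > S
< ( ( ) ) > < < > ( ( ) ) > S
< ( ( ) ) > < < > ( ( ) ) > Q
< ( ( ) ) > < < > ( ( ) ) > < >

[S [Q < [S [Q ( [S [Q ( )]] )]] >] [S [Q < [S [Q < >] [S [Q ( [S [Q ( )]] )]]] >] [S [Q < >]]]]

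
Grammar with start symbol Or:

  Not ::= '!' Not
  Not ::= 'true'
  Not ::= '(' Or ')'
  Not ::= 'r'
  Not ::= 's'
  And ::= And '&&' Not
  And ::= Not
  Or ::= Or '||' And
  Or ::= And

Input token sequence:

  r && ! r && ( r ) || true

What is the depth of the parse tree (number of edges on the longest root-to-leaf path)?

[Or [Or [And [And [And [Not r]] && [Not ! [Not r]]] && [Not ( [Or [And [Not r]]] )]]] || [And [Not true]]]

7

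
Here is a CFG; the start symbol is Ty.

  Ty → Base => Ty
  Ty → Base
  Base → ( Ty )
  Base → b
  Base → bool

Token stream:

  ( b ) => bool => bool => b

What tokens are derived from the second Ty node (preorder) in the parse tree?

b

[Ty [Base ( [Ty [Base b]] )] => [Ty [Base bool] => [Ty [Base bool] => [Ty [Base b]]]]]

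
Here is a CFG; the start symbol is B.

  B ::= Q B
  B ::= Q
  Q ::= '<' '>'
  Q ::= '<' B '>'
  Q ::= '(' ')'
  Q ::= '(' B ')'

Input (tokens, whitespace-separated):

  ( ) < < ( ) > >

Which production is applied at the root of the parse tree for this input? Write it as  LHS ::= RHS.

B ::= Q B

[B [Q ( )] [B [Q < [B [Q < [B [Q ( )]] >]] >]]]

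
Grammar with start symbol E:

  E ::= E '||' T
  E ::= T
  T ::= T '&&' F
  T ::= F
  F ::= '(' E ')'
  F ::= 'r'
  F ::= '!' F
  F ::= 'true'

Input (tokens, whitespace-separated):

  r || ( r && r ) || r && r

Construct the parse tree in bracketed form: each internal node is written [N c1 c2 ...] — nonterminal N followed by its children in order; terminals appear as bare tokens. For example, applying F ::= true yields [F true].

[E [E [E [T [F r]]] || [T [F ( [E [T [T [F r]] && [F r]]] )]]] || [T [T [F r]] && [F r]]]

E
E || T
E || T || T
T || T || T
F || T || T
r || T || T
r || F || T
r || ( E ) || T
r || ( T ) || T
r || ( T && F ) || T
r || ( F && F ) || T
r || ( r && F ) || T
r || ( r && r ) || T
r || ( r && r ) || T && F
r || ( r && r ) || F && F
r || ( r && r ) || r && F
r || ( r && r ) || r && r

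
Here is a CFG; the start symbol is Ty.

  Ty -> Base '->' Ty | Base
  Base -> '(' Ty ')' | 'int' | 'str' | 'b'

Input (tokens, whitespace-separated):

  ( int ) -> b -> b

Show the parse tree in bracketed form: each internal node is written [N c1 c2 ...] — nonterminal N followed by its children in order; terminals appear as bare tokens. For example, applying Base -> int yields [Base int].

Ty
Base -> Ty
( Ty ) -> Ty
( Base ) -> Ty
( int ) -> Ty
( int ) -> Base -> Ty
( int ) -> b -> Ty
( int ) -> b -> Base
( int ) -> b -> b

[Ty [Base ( [Ty [Base int]] )] -> [Ty [Base b] -> [Ty [Base b]]]]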